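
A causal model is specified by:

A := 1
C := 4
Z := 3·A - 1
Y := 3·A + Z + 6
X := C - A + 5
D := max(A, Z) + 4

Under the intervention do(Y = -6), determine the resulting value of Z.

2

Under do(Y=-6), the mechanism Y := 3·A + Z + 6 is discarded; Y is fixed at -6.
Since Z is not a descendant of the intervened variable, it is unaffected.
Z = 3·A - 1  [with A=1]  = 2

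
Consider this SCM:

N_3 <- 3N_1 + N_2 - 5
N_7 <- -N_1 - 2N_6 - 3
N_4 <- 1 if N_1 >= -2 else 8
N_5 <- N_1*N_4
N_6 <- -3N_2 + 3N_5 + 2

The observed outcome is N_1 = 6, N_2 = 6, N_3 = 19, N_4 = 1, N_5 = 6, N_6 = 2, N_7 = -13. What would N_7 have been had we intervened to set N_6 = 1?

-11

Intervening sets N_6 = 1 and removes its equation (N_6 <- -3N_2 + 3N_5 + 2).
N_7 = -N_1 - 2N_6 - 3  [with N_1=6, N_6=1]  = -11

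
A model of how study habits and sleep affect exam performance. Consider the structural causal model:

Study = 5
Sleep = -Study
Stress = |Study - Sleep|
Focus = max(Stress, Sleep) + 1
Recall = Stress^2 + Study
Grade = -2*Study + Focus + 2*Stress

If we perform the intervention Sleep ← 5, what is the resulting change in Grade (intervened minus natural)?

-25

Under do(Sleep=5), the mechanism Sleep = -Study is discarded; Sleep is fixed at 5.
Stress = |Study - Sleep|  [with Study=5, Sleep=5]  = 0
Focus = max(Stress, Sleep) + 1  [with Stress=0, Sleep=5]  = 6
Grade = -2*Study + Focus + 2*Stress  [with Study=5, Focus=6, Stress=0]  = -4
Without intervention: Sleep = -Study  [with Study=5]  = -5; Stress = |Study - Sleep|  [with Study=5, Sleep=-5]  = 10; Focus = max(Stress, Sleep) + 1  [with Stress=10, Sleep=-5]  = 11; Grade = -2*Study + Focus + 2*Stress  [with Study=5, Focus=11, Stress=10]  = 21.
Change = -4 − 21 = -25.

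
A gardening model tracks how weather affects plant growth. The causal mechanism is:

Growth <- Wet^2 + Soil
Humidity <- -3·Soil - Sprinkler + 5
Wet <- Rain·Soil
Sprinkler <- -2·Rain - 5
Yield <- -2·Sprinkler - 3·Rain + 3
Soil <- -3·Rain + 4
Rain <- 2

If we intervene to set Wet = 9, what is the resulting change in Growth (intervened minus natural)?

65

Intervening sets Wet = 9 and removes its equation (Wet <- Rain·Soil).
Soil = -3·Rain + 4  [with Rain=2]  = -2
Growth = Wet^2 + Soil  [with Wet=9, Soil=-2]  = 79
Without intervention: Soil = -3·Rain + 4  [with Rain=2]  = -2; Wet = Rain·Soil  [with Rain=2, Soil=-2]  = -4; Growth = Wet^2 + Soil  [with Wet=-4, Soil=-2]  = 14.
Change = 79 − 14 = 65.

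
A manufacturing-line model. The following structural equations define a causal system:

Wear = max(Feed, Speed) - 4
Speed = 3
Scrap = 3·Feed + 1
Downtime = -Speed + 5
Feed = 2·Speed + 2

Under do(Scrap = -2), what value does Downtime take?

Intervening sets Scrap = -2 and removes its equation (Scrap = 3·Feed + 1).
No directed path runs from Scrap to Downtime, so Downtime keeps its natural value.
Downtime = -Speed + 5  [with Speed=3]  = 2

2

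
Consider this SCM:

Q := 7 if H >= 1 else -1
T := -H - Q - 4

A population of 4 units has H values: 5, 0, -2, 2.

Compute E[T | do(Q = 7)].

Under do(Q=7), Q's equation is replaced by Q=7 for every unit. Per-unit T: -16, -11, -9, -13. Mean = -12.25.

-12.25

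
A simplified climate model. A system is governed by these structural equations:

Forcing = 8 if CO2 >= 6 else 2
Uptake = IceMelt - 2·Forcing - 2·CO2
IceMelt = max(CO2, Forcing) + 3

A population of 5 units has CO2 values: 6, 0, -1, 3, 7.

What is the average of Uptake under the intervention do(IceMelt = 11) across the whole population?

Under do(IceMelt=11), IceMelt's equation is replaced by IceMelt=11 for every unit. Per-unit Uptake: -17, 7, 9, 1, -19. Mean = -3.8.

-3.8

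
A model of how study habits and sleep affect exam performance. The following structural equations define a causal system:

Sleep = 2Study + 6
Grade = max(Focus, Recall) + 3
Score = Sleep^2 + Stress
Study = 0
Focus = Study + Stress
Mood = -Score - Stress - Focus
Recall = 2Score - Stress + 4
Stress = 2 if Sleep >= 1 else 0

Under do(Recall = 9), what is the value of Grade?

12

do(Recall=9) replaces the equation Recall = 2Score - Stress + 4 with the constant Recall = 9.
Sleep = 2Study + 6  [with Study=0]  = 6
Stress = 2 if Sleep >= 1 else 0  [with Sleep=6]  = 2
Focus = Study + Stress  [with Study=0, Stress=2]  = 2
Grade = max(Focus, Recall) + 3  [with Focus=2, Recall=9]  = 12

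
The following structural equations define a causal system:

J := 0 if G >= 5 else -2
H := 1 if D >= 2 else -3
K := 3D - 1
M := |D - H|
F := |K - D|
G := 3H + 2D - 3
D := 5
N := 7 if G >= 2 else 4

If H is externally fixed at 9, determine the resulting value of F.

9

Under do(H=9), the mechanism H := 1 if D >= 2 else -3 is discarded; H is fixed at 9.
No directed path runs from H to F, so F keeps its natural value.
K = 3D - 1  [with D=5]  = 14
F = |K - D|  [with K=14, D=5]  = 9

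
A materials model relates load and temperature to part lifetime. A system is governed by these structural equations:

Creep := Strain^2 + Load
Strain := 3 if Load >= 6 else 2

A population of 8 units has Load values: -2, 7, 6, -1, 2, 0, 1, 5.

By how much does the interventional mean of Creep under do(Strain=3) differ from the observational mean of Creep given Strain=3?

-4.25

Every unit gets Strain=3 under the intervention. Creep values become 7, 16, 15, 8, 11, 9, 10, 14; E[Creep|do(Strain=3)] = 11.25.
Conditioning on Strain=3 selects the 2 unit(s) with Load ∈ {7, 6}. Their Creep values: 16, 15. Mean = 15.5.
Difference = 11.25 − 15.5 = -4.25.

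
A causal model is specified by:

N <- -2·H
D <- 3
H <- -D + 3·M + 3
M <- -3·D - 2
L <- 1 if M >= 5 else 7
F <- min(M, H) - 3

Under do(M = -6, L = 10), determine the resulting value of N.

The joint intervention fixes M = -6, L = 10, removing each variable's own equation.
H = -D + 3·M + 3  [with D=3, M=-6]  = -18
N = -2·H  [with H=-18]  = 36

36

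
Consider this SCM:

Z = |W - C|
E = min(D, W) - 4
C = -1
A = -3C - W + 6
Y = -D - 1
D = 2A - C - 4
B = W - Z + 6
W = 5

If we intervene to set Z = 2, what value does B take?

Intervening sets Z = 2 and removes its equation (Z = |W - C|).
B = W - Z + 6  [with W=5, Z=2]  = 9

9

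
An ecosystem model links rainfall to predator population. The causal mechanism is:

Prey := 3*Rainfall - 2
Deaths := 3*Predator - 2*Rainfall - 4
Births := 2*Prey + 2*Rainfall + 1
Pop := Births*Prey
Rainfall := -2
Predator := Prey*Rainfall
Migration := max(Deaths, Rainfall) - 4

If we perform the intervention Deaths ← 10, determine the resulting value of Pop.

152

Under do(Deaths=10), the mechanism Deaths := 3*Predator - 2*Rainfall - 4 is discarded; Deaths is fixed at 10.
Since Pop is not a descendant of the intervened variable, it is unaffected.
Prey = 3*Rainfall - 2  [with Rainfall=-2]  = -8
Births = 2*Prey + 2*Rainfall + 1  [with Prey=-8, Rainfall=-2]  = -19
Pop = Births*Prey  [with Births=-19, Prey=-8]  = 152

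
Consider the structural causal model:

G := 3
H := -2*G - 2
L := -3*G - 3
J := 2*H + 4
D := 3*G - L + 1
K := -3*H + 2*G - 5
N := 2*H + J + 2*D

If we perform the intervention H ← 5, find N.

68

Under do(H=5), the mechanism H := -2*G - 2 is discarded; H is fixed at 5.
L = -3*G - 3  [with G=3]  = -12
J = 2*H + 4  [with H=5]  = 14
D = 3*G - L + 1  [with G=3, L=-12]  = 22
N = 2*H + J + 2*D  [with H=5, J=14, D=22]  = 68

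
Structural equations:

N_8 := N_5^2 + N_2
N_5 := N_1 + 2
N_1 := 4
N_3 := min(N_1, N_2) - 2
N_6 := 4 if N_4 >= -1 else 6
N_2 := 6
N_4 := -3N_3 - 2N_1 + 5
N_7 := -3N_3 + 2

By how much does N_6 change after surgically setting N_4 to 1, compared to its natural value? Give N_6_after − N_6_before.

Under do(N_4=1), the mechanism N_4 := -3N_3 - 2N_1 + 5 is discarded; N_4 is fixed at 1.
N_6 = 4 if N_4 >= -1 else 6  [with N_4=1]  = 4
Without intervention: N_3 = min(N_1, N_2) - 2  [with N_1=4, N_2=6]  = 2; N_4 = -3N_3 - 2N_1 + 5  [with N_3=2, N_1=4]  = -9; N_6 = 4 if N_4 >= -1 else 6  [with N_4=-9]  = 6.
Change = 4 − 6 = -2.

-2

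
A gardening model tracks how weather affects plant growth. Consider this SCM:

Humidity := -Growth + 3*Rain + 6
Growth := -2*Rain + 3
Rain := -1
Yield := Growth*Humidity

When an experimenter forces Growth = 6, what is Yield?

-18

Under do(Growth=6), the mechanism Growth := -2*Rain + 3 is discarded; Growth is fixed at 6.
Humidity = -Growth + 3*Rain + 6  [with Growth=6, Rain=-1]  = -3
Yield = Growth*Humidity  [with Growth=6, Humidity=-3]  = -18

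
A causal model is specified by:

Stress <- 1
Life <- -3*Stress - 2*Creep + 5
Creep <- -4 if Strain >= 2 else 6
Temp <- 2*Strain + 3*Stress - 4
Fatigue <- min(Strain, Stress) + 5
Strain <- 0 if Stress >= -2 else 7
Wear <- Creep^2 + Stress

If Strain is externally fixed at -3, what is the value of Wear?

37

do(Strain=-3) replaces the equation Strain <- 0 if Stress >= -2 else 7 with the constant Strain = -3.
Creep = -4 if Strain >= 2 else 6  [with Strain=-3]  = 6
Wear = Creep^2 + Stress  [with Creep=6, Stress=1]  = 37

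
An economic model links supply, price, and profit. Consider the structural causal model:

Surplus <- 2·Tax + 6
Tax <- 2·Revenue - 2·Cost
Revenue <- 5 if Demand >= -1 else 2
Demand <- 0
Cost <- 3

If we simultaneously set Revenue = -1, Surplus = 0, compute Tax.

The joint intervention fixes Revenue = -1, Surplus = 0, removing each variable's own equation.
Tax = 2·Revenue - 2·Cost  [with Revenue=-1, Cost=3]  = -8

-8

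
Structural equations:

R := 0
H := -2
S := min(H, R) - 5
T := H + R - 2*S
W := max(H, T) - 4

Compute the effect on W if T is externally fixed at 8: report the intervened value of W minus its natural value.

Intervening sets T = 8 and removes its equation (T := H + R - 2*S).
W = max(H, T) - 4  [with H=-2, T=8]  = 4
Without intervention: S = min(H, R) - 5  [with H=-2, R=0]  = -7; T = H + R - 2*S  [with H=-2, R=0, S=-7]  = 12; W = max(H, T) - 4  [with H=-2, T=12]  = 8.
Change = 4 − 8 = -4.

-4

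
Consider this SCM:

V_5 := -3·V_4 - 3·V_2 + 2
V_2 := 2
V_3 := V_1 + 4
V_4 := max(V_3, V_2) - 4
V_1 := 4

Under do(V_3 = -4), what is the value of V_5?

2

do(V_3=-4) replaces the equation V_3 := V_1 + 4 with the constant V_3 = -4.
V_4 = max(V_3, V_2) - 4  [with V_3=-4, V_2=2]  = -2
V_5 = -3·V_4 - 3·V_2 + 2  [with V_4=-2, V_2=2]  = 2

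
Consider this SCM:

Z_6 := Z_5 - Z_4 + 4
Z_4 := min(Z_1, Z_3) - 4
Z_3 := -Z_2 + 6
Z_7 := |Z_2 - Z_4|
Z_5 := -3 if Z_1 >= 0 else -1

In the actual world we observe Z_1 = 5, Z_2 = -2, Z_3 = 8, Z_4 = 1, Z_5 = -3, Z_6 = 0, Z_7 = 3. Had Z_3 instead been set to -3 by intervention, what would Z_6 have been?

The intervention breaks the incoming arrows to Z_3: Z_3 := -Z_2 + 6 no longer applies, and Z_3 = -3.
Z_4 = min(Z_1, Z_3) - 4  [with Z_1=5, Z_3=-3]  = -7
Z_5 = -3 if Z_1 >= 0 else -1  [with Z_1=5]  = -3
Z_6 = Z_5 - Z_4 + 4  [with Z_5=-3, Z_4=-7]  = 8

8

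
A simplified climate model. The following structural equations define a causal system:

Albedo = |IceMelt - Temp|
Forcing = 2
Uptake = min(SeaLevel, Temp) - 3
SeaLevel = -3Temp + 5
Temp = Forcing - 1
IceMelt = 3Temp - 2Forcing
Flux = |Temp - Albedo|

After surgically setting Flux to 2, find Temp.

1

do(Flux=2) replaces the equation Flux = |Temp - Albedo| with the constant Flux = 2.
Temp is not downstream of the intervention, so its value is determined by the original equations.
Temp = Forcing - 1  [with Forcing=2]  = 1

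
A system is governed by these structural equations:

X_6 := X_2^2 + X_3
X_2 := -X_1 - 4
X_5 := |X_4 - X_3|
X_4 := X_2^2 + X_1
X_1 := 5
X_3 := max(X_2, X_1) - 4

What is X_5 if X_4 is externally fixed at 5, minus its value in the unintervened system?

-81

Intervening sets X_4 = 5 and removes its equation (X_4 := X_2^2 + X_1).
X_2 = -X_1 - 4  [with X_1=5]  = -9
X_3 = max(X_2, X_1) - 4  [with X_2=-9, X_1=5]  = 1
X_5 = |X_4 - X_3|  [with X_4=5, X_3=1]  = 4
Without intervention: X_2 = -X_1 - 4  [with X_1=5]  = -9; X_3 = max(X_2, X_1) - 4  [with X_2=-9, X_1=5]  = 1; X_4 = X_2^2 + X_1  [with X_2=-9, X_1=5]  = 86; X_5 = |X_4 - X_3|  [with X_4=86, X_3=1]  = 85.
Change = 4 − 85 = -81.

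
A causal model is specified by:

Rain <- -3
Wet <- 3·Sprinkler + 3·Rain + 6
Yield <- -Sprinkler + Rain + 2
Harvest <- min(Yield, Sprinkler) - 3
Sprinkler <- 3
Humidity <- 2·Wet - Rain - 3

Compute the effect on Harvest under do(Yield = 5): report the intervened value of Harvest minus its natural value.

7

The intervention breaks the incoming arrows to Yield: Yield <- -Sprinkler + Rain + 2 no longer applies, and Yield = 5.
Harvest = min(Yield, Sprinkler) - 3  [with Yield=5, Sprinkler=3]  = 0
Without intervention: Yield = -Sprinkler + Rain + 2  [with Sprinkler=3, Rain=-3]  = -4; Harvest = min(Yield, Sprinkler) - 3  [with Yield=-4, Sprinkler=3]  = -7.
Change = 0 − (-7) = 7.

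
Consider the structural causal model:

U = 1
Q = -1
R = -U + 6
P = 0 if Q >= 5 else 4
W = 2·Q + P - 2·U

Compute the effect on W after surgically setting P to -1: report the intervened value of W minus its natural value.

-5

Intervening sets P = -1 and removes its equation (P = 0 if Q >= 5 else 4).
W = 2·Q + P - 2·U  [with Q=-1, P=-1, U=1]  = -5
Without intervention: P = 0 if Q >= 5 else 4  [with Q=-1]  = 4; W = 2·Q + P - 2·U  [with Q=-1, P=4, U=1]  = 0.
Change = -5 − 0 = -5.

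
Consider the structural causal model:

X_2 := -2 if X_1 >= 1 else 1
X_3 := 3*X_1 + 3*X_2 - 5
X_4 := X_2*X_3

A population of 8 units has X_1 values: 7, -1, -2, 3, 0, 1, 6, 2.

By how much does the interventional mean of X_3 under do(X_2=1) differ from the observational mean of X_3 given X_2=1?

The intervention sets X_2=1 in all 8 units regardless of X_1. Recomputing X_3 per unit gives 19, -5, -8, 7, -2, 1, 16, 4; average 4.
Conditioning on X_2=1 selects the 3 unit(s) with X_1 ∈ {-1, -2, 0}. Their X_3 values: -5, -8, -2. Mean = -5.
Difference = 4 − (-5) = 9.

9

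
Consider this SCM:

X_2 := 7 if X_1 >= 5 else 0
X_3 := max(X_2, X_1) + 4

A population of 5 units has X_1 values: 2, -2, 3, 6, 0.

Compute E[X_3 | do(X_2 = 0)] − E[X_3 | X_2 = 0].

0.95

Under do(X_2=0), X_2's equation is replaced by X_2=0 for every unit. Per-unit X_3: 6, 4, 7, 10, 4. Mean = 6.2.
Observing X_2=0 restricts to units where X_2's equation naturally yields 0: X_1 ∈ {2, -2, 3, 0}. In that subpopulation X_3 = 6, 4, 7, 4, mean 5.25.
Difference = 6.2 − 5.25 = 0.95.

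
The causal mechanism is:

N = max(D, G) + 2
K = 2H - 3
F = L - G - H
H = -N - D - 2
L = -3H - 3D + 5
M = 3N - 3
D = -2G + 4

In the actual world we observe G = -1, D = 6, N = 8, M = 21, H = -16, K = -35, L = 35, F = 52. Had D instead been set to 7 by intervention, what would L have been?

38

Under do(D=7), the mechanism D = -2G + 4 is discarded; D is fixed at 7.
N = max(D, G) + 2  [with D=7, G=-1]  = 9
H = -N - D - 2  [with N=9, D=7]  = -18
L = -3H - 3D + 5  [with H=-18, D=7]  = 38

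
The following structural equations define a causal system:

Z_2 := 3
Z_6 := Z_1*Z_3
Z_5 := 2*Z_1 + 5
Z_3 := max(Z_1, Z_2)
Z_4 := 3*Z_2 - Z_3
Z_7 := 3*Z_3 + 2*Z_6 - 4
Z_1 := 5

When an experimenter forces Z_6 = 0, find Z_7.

Intervening sets Z_6 = 0 and removes its equation (Z_6 := Z_1*Z_3).
Z_3 = max(Z_1, Z_2)  [with Z_1=5, Z_2=3]  = 5
Z_7 = 3*Z_3 + 2*Z_6 - 4  [with Z_3=5, Z_6=0]  = 11

11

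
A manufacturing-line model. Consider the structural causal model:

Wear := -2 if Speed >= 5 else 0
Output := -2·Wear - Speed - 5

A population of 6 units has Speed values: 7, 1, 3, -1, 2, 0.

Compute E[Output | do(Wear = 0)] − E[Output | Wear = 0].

-1

The intervention sets Wear=0 in all 6 units regardless of Speed. Recomputing Output per unit gives -12, -6, -8, -4, -7, -5; average -7.
E[Output|Wear=0] averages over only the 5 units with Wear=0 (Speed = 1, 3, -1, 2, 0): Output = -6, -8, -4, -7, -5, mean -6.
Difference = -7 − (-6) = -1.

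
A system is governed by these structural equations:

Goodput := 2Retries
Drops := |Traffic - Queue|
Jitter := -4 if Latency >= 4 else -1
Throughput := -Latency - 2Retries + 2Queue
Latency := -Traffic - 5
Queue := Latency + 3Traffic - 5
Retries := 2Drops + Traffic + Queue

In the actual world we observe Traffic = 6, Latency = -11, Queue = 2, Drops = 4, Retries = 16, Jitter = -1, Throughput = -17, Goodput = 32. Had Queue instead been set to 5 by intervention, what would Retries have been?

13

do(Queue=5) replaces the equation Queue := Latency + 3Traffic - 5 with the constant Queue = 5.
Drops = |Traffic - Queue|  [with Traffic=6, Queue=5]  = 1
Retries = 2Drops + Traffic + Queue  [with Drops=1, Traffic=6, Queue=5]  = 13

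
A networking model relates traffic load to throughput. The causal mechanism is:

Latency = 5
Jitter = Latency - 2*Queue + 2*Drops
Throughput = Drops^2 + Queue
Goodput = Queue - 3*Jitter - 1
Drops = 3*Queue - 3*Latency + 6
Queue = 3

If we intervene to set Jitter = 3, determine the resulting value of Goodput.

-7

Under do(Jitter=3), the mechanism Jitter = Latency - 2*Queue + 2*Drops is discarded; Jitter is fixed at 3.
Goodput = Queue - 3*Jitter - 1  [with Queue=3, Jitter=3]  = -7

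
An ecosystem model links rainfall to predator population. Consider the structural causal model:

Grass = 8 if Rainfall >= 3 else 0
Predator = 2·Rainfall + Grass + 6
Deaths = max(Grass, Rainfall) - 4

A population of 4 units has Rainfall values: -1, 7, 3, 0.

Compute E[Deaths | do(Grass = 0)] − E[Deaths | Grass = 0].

The intervention sets Grass=0 in all 4 units regardless of Rainfall. Recomputing Deaths per unit gives -4, 3, -1, -4; average -1.5.
Observing Grass=0 restricts to units where Grass's equation naturally yields 0: Rainfall ∈ {-1, 0}. In that subpopulation Deaths = -4, -4, mean -4.
Difference = -1.5 − (-4) = 2.5.

2.5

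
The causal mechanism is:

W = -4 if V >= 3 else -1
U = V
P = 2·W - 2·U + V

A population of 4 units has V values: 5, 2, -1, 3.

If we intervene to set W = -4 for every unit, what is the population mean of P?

-10.25

do(W=-4) breaks W's dependence on V. With W=-4 fixed, P across the units is -13, -10, -7, -11, mean -10.25.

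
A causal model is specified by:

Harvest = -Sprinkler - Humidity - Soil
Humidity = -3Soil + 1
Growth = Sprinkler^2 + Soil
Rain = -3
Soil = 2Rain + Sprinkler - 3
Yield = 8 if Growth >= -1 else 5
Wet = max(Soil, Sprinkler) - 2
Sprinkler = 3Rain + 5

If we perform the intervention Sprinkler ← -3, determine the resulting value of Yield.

Under do(Sprinkler=-3), the mechanism Sprinkler = 3Rain + 5 is discarded; Sprinkler is fixed at -3.
Soil = 2Rain + Sprinkler - 3  [with Rain=-3, Sprinkler=-3]  = -12
Growth = Sprinkler^2 + Soil  [with Sprinkler=-3, Soil=-12]  = -3
Yield = 8 if Growth >= -1 else 5  [with Growth=-3]  = 5

5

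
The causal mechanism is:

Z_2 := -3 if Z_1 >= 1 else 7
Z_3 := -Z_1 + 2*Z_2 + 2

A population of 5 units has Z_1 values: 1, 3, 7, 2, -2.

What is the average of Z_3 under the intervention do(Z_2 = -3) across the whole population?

do(Z_2=-3) breaks Z_2's dependence on Z_1. With Z_2=-3 fixed, Z_3 across the units is -5, -7, -11, -6, -2, mean -6.2.

-6.2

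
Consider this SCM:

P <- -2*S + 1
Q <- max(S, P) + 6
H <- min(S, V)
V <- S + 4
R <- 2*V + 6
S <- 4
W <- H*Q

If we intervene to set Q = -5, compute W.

Intervening sets Q = -5 and removes its equation (Q <- max(S, P) + 6).
V = S + 4  [with S=4]  = 8
H = min(S, V)  [with S=4, V=8]  = 4
W = H*Q  [with H=4, Q=-5]  = -20

-20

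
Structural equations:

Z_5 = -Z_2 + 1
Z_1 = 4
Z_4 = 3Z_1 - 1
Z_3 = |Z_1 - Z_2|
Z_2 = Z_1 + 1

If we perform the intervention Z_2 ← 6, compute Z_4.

11

Under do(Z_2=6), the mechanism Z_2 = Z_1 + 1 is discarded; Z_2 is fixed at 6.
Since Z_4 is not a descendant of the intervened variable, it is unaffected.
Z_4 = 3Z_1 - 1  [with Z_1=4]  = 11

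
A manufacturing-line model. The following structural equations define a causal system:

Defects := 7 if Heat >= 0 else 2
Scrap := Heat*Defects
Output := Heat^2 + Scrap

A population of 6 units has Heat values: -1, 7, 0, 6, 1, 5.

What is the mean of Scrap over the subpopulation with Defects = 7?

Observing Defects=7 restricts to units where Defects's equation naturally yields 7: Heat ∈ {7, 0, 6, 1, 5}. In that subpopulation Scrap = 49, 0, 42, 7, 35, mean 26.6.

26.6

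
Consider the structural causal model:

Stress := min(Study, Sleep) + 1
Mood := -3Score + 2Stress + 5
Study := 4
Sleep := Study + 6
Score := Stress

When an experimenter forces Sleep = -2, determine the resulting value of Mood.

6

do(Sleep=-2) replaces the equation Sleep := Study + 6 with the constant Sleep = -2.
Stress = min(Study, Sleep) + 1  [with Study=4, Sleep=-2]  = -1
Score = Stress  [with Stress=-1]  = -1
Mood = -3Score + 2Stress + 5  [with Score=-1, Stress=-1]  = 6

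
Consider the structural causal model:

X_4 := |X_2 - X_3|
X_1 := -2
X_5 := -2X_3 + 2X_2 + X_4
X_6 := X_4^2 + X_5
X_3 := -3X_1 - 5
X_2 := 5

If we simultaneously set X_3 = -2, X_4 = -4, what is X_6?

26

Setting X_3 = -2, X_4 = -4 by intervention discards those variables' equations.
X_5 = -2X_3 + 2X_2 + X_4  [with X_3=-2, X_2=5, X_4=-4]  = 10
X_6 = X_4^2 + X_5  [with X_4=-4, X_5=10]  = 26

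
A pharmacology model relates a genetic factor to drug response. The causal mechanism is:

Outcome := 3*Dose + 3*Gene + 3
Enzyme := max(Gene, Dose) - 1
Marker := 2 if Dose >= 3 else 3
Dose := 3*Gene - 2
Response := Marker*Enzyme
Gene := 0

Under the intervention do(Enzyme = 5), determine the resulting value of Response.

15

do(Enzyme=5) replaces the equation Enzyme := max(Gene, Dose) - 1 with the constant Enzyme = 5.
Dose = 3*Gene - 2  [with Gene=0]  = -2
Marker = 2 if Dose >= 3 else 3  [with Dose=-2]  = 3
Response = Marker*Enzyme  [with Marker=3, Enzyme=5]  = 15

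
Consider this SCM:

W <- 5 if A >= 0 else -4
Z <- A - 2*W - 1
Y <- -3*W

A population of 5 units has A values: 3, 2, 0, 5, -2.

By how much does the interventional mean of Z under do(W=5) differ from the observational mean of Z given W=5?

-0.9

Every unit gets W=5 under the intervention. Z values become -8, -9, -11, -6, -13; E[Z|do(W=5)] = -9.4.
Conditioning on W=5 selects the 4 unit(s) with A ∈ {3, 2, 0, 5}. Their Z values: -8, -9, -11, -6. Mean = -8.5.
Difference = -9.4 − (-8.5) = -0.9.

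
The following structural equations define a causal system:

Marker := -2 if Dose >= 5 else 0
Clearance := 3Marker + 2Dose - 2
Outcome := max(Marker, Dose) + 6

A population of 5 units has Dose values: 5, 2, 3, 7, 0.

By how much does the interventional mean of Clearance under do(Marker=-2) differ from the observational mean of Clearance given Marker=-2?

Every unit gets Marker=-2 under the intervention. Clearance values become 2, -4, -2, 6, -8; E[Clearance|do(Marker=-2)] = -1.2.
Observing Marker=-2 restricts to units where Marker's equation naturally yields -2: Dose ∈ {5, 7}. In that subpopulation Clearance = 2, 6, mean 4.
Difference = -1.2 − 4 = -5.2.

-5.2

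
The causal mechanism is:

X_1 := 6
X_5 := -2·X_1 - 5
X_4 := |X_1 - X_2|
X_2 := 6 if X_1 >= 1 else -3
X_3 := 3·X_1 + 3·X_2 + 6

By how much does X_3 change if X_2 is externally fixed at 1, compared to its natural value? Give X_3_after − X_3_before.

The intervention breaks the incoming arrows to X_2: X_2 := 6 if X_1 >= 1 else -3 no longer applies, and X_2 = 1.
X_3 = 3·X_1 + 3·X_2 + 6  [with X_1=6, X_2=1]  = 27
Without intervention: X_2 = 6 if X_1 >= 1 else -3  [with X_1=6]  = 6; X_3 = 3·X_1 + 3·X_2 + 6  [with X_1=6, X_2=6]  = 42.
Change = 27 − 42 = -15.

-15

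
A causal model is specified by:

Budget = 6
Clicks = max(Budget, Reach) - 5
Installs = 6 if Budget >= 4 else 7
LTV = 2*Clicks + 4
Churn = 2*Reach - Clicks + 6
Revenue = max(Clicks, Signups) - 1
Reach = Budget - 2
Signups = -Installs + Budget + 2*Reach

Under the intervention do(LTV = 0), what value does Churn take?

The intervention breaks the incoming arrows to LTV: LTV = 2*Clicks + 4 no longer applies, and LTV = 0.
Churn is not downstream of the intervention, so its value is determined by the original equations.
Reach = Budget - 2  [with Budget=6]  = 4
Clicks = max(Budget, Reach) - 5  [with Budget=6, Reach=4]  = 1
Churn = 2*Reach - Clicks + 6  [with Reach=4, Clicks=1]  = 13

13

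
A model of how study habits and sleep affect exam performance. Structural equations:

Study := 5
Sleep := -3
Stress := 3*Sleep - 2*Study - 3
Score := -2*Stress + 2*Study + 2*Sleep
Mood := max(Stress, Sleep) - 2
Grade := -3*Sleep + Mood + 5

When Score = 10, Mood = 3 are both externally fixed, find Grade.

The joint intervention fixes Score = 10, Mood = 3, removing each variable's own equation.
Grade = -3*Sleep + Mood + 5  [with Sleep=-3, Mood=3]  = 17

17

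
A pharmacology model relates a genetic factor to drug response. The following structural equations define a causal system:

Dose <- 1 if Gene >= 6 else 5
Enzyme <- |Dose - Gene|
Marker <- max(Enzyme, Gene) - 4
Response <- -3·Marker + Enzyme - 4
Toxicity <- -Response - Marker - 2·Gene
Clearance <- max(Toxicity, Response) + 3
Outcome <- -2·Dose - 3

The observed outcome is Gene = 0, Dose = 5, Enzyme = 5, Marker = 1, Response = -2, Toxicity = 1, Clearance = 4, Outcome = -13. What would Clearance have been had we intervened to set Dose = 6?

5

Under do(Dose=6), the mechanism Dose <- 1 if Gene >= 6 else 5 is discarded; Dose is fixed at 6.
Enzyme = |Dose - Gene|  [with Dose=6, Gene=0]  = 6
Marker = max(Enzyme, Gene) - 4  [with Enzyme=6, Gene=0]  = 2
Response = -3·Marker + Enzyme - 4  [with Marker=2, Enzyme=6]  = -4
Toxicity = -Response - Marker - 2·Gene  [with Response=-4, Marker=2, Gene=0]  = 2
Clearance = max(Toxicity, Response) + 3  [with Toxicity=2, Response=-4]  = 5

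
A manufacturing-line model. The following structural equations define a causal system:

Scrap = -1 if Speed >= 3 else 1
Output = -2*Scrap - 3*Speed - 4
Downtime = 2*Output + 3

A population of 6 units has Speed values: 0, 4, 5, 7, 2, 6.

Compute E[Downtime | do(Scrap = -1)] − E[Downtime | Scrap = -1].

9

do(Scrap=-1) breaks Scrap's dependence on Speed. With Scrap=-1 fixed, Downtime across the units is -1, -25, -31, -43, -13, -37, mean -25.
E[Downtime|Scrap=-1] averages over only the 4 units with Scrap=-1 (Speed = 4, 5, 7, 6): Downtime = -25, -31, -43, -37, mean -34.
Difference = -25 − (-34) = 9.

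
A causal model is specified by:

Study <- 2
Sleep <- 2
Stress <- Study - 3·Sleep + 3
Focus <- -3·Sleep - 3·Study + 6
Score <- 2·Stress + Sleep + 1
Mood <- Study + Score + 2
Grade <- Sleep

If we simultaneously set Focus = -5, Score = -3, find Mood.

1

The joint intervention fixes Focus = -5, Score = -3, removing each variable's own equation.
Mood = Study + Score + 2  [with Study=2, Score=-3]  = 1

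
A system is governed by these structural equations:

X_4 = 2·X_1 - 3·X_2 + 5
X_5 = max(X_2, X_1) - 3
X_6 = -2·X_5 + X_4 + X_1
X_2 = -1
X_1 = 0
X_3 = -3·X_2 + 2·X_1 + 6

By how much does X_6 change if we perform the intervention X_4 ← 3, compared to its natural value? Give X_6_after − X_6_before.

Under do(X_4=3), the mechanism X_4 = 2·X_1 - 3·X_2 + 5 is discarded; X_4 is fixed at 3.
X_5 = max(X_2, X_1) - 3  [with X_2=-1, X_1=0]  = -3
X_6 = -2·X_5 + X_4 + X_1  [with X_5=-3, X_4=3, X_1=0]  = 9
Without intervention: X_4 = 2·X_1 - 3·X_2 + 5  [with X_1=0, X_2=-1]  = 8; X_5 = max(X_2, X_1) - 3  [with X_2=-1, X_1=0]  = -3; X_6 = -2·X_5 + X_4 + X_1  [with X_5=-3, X_4=8, X_1=0]  = 14.
Change = 9 − 14 = -5.

-5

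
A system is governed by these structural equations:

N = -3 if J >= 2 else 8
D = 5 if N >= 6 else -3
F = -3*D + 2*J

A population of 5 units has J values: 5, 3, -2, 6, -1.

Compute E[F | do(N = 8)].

-10.6

do(N=8) breaks N's dependence on J. With N=8 fixed, F across the units is -5, -9, -19, -3, -17, mean -10.6.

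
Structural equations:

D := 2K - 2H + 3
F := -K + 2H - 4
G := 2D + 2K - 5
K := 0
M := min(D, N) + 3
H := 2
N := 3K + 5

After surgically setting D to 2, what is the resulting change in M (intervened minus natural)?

3

The intervention breaks the incoming arrows to D: D := 2K - 2H + 3 no longer applies, and D = 2.
N = 3K + 5  [with K=0]  = 5
M = min(D, N) + 3  [with D=2, N=5]  = 5
Without intervention: D = 2K - 2H + 3  [with K=0, H=2]  = -1; N = 3K + 5  [with K=0]  = 5; M = min(D, N) + 3  [with D=-1, N=5]  = 2.
Change = 5 − 2 = 3.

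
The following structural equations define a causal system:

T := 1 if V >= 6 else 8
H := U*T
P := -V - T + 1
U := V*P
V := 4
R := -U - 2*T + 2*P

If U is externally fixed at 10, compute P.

Under do(U=10), the mechanism U := V*P is discarded; U is fixed at 10.
Since P is not a descendant of the intervened variable, it is unaffected.
T = 1 if V >= 6 else 8  [with V=4]  = 8
P = -V - T + 1  [with V=4, T=8]  = -11

-11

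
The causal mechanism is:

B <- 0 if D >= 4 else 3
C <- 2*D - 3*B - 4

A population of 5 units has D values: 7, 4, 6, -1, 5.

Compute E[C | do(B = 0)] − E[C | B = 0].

-2.6

The intervention sets B=0 in all 5 units regardless of D. Recomputing C per unit gives 10, 4, 8, -6, 6; average 4.4.
Conditioning on B=0 selects the 4 unit(s) with D ∈ {7, 4, 6, 5}. Their C values: 10, 4, 8, 6. Mean = 7.
Difference = 4.4 − 7 = -2.6.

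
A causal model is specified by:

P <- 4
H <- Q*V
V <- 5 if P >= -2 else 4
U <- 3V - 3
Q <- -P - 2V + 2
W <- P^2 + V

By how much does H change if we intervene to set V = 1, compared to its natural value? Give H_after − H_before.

56

Under do(V=1), the mechanism V <- 5 if P >= -2 else 4 is discarded; V is fixed at 1.
Q = -P - 2V + 2  [with P=4, V=1]  = -4
H = Q*V  [with Q=-4, V=1]  = -4
Without intervention: V = 5 if P >= -2 else 4  [with P=4]  = 5; Q = -P - 2V + 2  [with P=4, V=5]  = -12; H = Q*V  [with Q=-12, V=5]  = -60.
Change = -4 − (-60) = 56.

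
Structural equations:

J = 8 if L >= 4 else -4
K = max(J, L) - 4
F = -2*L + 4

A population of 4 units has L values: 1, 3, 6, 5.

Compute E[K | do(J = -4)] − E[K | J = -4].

1.75

The intervention sets J=-4 in all 4 units regardless of L. Recomputing K per unit gives -3, -1, 2, 1; average -0.25.
E[K|J=-4] averages over only the 2 units with J=-4 (L = 1, 3): K = -3, -1, mean -2.
Difference = -0.25 − (-2) = 1.75.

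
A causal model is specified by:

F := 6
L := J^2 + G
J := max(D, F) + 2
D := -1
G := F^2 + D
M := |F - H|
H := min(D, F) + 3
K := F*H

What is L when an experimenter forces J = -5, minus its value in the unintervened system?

The intervention breaks the incoming arrows to J: J := max(D, F) + 2 no longer applies, and J = -5.
G = F^2 + D  [with F=6, D=-1]  = 35
L = J^2 + G  [with J=-5, G=35]  = 60
Without intervention: J = max(D, F) + 2  [with D=-1, F=6]  = 8; G = F^2 + D  [with F=6, D=-1]  = 35; L = J^2 + G  [with J=8, G=35]  = 99.
Change = 60 − 99 = -39.

-39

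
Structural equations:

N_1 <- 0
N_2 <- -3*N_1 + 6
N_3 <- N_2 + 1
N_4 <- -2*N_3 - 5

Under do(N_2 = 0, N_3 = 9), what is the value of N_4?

-23

Setting N_2 = 0, N_3 = 9 by intervention discards those variables' equations.
N_4 = -2*N_3 - 5  [with N_3=9]  = -23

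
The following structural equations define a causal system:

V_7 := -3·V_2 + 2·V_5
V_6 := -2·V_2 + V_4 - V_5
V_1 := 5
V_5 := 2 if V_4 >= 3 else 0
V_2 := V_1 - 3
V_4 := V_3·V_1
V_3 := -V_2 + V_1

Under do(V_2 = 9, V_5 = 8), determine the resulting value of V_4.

-20

The joint intervention fixes V_2 = 9, V_5 = 8, removing each variable's own equation.
V_3 = -V_2 + V_1  [with V_2=9, V_1=5]  = -4
V_4 = V_3·V_1  [with V_3=-4, V_1=5]  = -20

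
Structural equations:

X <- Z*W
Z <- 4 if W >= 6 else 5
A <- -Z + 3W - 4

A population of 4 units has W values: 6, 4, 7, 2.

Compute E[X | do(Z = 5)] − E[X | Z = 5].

Under do(Z=5), Z's equation is replaced by Z=5 for every unit. Per-unit X: 30, 20, 35, 10. Mean = 23.75.
E[X|Z=5] averages over only the 2 units with Z=5 (W = 4, 2): X = 20, 10, mean 15.
Difference = 23.75 − 15 = 8.75.

8.75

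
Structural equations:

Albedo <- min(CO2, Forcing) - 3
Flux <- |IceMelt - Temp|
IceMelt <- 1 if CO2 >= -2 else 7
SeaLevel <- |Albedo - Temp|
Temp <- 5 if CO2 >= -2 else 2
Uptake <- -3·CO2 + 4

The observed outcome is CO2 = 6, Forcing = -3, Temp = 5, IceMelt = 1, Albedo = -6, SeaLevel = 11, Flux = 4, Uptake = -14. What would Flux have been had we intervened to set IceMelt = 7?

2

The intervention breaks the incoming arrows to IceMelt: IceMelt <- 1 if CO2 >= -2 else 7 no longer applies, and IceMelt = 7.
Temp = 5 if CO2 >= -2 else 2  [with CO2=6]  = 5
Flux = |IceMelt - Temp|  [with IceMelt=7, Temp=5]  = 2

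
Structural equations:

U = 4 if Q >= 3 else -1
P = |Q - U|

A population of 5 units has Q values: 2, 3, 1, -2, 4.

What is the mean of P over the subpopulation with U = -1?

Conditioning on U=-1 selects the 3 unit(s) with Q ∈ {2, 1, -2}. Their P values: 3, 2, 1. Mean = 2.

2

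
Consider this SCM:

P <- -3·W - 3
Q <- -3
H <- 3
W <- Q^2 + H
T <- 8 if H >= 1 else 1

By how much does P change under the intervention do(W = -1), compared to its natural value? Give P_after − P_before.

The intervention breaks the incoming arrows to W: W <- Q^2 + H no longer applies, and W = -1.
P = -3·W - 3  [with W=-1]  = 0
Without intervention: W = Q^2 + H  [with Q=-3, H=3]  = 12; P = -3·W - 3  [with W=12]  = -39.
Change = 0 − (-39) = 39.

39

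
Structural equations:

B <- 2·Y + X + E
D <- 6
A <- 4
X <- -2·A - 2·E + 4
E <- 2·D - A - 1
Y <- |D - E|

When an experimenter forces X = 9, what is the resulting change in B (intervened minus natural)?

Under do(X=9), the mechanism X <- -2·A - 2·E + 4 is discarded; X is fixed at 9.
E = 2·D - A - 1  [with D=6, A=4]  = 7
Y = |D - E|  [with D=6, E=7]  = 1
B = 2·Y + X + E  [with Y=1, X=9, E=7]  = 18
Without intervention: E = 2·D - A - 1  [with D=6, A=4]  = 7; X = -2·A - 2·E + 4  [with A=4, E=7]  = -18; Y = |D - E|  [with D=6, E=7]  = 1; B = 2·Y + X + E  [with Y=1, X=-18, E=7]  = -9.
Change = 18 − (-9) = 27.

27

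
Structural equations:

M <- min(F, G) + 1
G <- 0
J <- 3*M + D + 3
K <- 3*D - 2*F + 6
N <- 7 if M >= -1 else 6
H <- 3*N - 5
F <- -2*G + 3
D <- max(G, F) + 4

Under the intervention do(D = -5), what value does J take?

The intervention breaks the incoming arrows to D: D <- max(G, F) + 4 no longer applies, and D = -5.
F = -2*G + 3  [with G=0]  = 3
M = min(F, G) + 1  [with F=3, G=0]  = 1
J = 3*M + D + 3  [with M=1, D=-5]  = 1

1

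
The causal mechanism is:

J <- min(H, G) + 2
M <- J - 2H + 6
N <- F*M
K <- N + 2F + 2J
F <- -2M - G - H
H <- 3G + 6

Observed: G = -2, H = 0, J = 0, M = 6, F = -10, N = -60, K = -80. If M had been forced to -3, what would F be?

Intervening sets M = -3 and removes its equation (M <- J - 2H + 6).
H = 3G + 6  [with G=-2]  = 0
F = -2M - G - H  [with M=-3, G=-2, H=0]  = 8

8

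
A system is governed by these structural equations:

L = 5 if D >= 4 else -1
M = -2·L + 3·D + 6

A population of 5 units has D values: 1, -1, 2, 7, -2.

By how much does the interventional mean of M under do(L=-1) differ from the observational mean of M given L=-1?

Every unit gets L=-1 under the intervention. M values become 11, 5, 14, 29, 2; E[M|do(L=-1)] = 12.2.
Conditioning on L=-1 selects the 4 unit(s) with D ∈ {1, -1, 2, -2}. Their M values: 11, 5, 14, 2. Mean = 8.
Difference = 12.2 − 8 = 4.2.

4.2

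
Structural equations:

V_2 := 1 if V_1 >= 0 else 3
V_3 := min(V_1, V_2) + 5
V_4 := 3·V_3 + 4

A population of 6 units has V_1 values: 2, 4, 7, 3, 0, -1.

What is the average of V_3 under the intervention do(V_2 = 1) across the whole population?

Every unit gets V_2=1 under the intervention. V_3 values become 6, 6, 6, 6, 5, 4; E[V_3|do(V_2=1)] = 5.5.

5.5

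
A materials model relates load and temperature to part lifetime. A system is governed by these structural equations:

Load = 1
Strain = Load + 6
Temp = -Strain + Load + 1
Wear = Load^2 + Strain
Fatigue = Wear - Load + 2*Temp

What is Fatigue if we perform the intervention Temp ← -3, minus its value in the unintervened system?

4

do(Temp=-3) replaces the equation Temp = -Strain + Load + 1 with the constant Temp = -3.
Strain = Load + 6  [with Load=1]  = 7
Wear = Load^2 + Strain  [with Load=1, Strain=7]  = 8
Fatigue = Wear - Load + 2*Temp  [with Wear=8, Load=1, Temp=-3]  = 1
Without intervention: Strain = Load + 6  [with Load=1]  = 7; Temp = -Strain + Load + 1  [with Strain=7, Load=1]  = -5; Wear = Load^2 + Strain  [with Load=1, Strain=7]  = 8; Fatigue = Wear - Load + 2*Temp  [with Wear=8, Load=1, Temp=-5]  = -3.
Change = 1 − (-3) = 4.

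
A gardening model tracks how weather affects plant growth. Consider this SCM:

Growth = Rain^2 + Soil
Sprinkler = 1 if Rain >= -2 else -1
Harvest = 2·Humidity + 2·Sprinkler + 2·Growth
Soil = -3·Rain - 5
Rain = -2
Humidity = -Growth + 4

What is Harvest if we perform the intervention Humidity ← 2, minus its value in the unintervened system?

6

The intervention breaks the incoming arrows to Humidity: Humidity = -Growth + 4 no longer applies, and Humidity = 2.
Sprinkler = 1 if Rain >= -2 else -1  [with Rain=-2]  = 1
Soil = -3·Rain - 5  [with Rain=-2]  = 1
Growth = Rain^2 + Soil  [with Rain=-2, Soil=1]  = 5
Harvest = 2·Humidity + 2·Sprinkler + 2·Growth  [with Humidity=2, Sprinkler=1, Growth=5]  = 16
Without intervention: Sprinkler = 1 if Rain >= -2 else -1  [with Rain=-2]  = 1; Soil = -3·Rain - 5  [with Rain=-2]  = 1; Growth = Rain^2 + Soil  [with Rain=-2, Soil=1]  = 5; Humidity = -Growth + 4  [with Growth=5]  = -1; Harvest = 2·Humidity + 2·Sprinkler + 2·Growth  [with Humidity=-1, Sprinkler=1, Growth=5]  = 10.
Change = 16 − 10 = 6.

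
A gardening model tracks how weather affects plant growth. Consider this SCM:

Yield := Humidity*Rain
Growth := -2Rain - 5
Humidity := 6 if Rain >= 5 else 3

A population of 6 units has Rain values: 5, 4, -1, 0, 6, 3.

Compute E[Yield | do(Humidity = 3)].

The intervention sets Humidity=3 in all 6 units regardless of Rain. Recomputing Yield per unit gives 15, 12, -3, 0, 18, 9; average 8.5.

8.5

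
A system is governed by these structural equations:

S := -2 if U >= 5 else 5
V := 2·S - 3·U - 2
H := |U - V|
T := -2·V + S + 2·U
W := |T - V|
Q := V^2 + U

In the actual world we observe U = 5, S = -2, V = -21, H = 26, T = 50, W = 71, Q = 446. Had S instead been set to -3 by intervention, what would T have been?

53

do(S=-3) replaces the equation S := -2 if U >= 5 else 5 with the constant S = -3.
V = 2·S - 3·U - 2  [with S=-3, U=5]  = -23
T = -2·V + S + 2·U  [with V=-23, S=-3, U=5]  = 53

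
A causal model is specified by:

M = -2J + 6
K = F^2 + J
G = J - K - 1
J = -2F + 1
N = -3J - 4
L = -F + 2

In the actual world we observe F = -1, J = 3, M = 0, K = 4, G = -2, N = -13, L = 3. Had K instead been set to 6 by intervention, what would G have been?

-4

Intervening sets K = 6 and removes its equation (K = F^2 + J).
J = -2F + 1  [with F=-1]  = 3
G = J - K - 1  [with J=3, K=6]  = -4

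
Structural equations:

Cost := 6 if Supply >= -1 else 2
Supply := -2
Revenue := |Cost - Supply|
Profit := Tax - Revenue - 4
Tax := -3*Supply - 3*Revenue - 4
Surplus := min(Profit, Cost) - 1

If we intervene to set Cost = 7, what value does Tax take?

Under do(Cost=7), the mechanism Cost := 6 if Supply >= -1 else 2 is discarded; Cost is fixed at 7.
Revenue = |Cost - Supply|  [with Cost=7, Supply=-2]  = 9
Tax = -3*Supply - 3*Revenue - 4  [with Supply=-2, Revenue=9]  = -25

-25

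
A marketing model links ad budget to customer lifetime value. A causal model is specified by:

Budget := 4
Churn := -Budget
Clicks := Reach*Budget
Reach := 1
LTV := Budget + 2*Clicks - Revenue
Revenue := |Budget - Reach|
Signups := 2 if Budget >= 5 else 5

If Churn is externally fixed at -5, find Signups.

The intervention breaks the incoming arrows to Churn: Churn := -Budget no longer applies, and Churn = -5.
Since Signups is not a descendant of the intervened variable, it is unaffected.
Signups = 2 if Budget >= 5 else 5  [with Budget=4]  = 5

5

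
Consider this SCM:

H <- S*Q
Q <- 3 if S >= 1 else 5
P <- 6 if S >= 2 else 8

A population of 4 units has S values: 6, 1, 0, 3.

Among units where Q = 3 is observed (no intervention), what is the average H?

10

Observing Q=3 restricts to units where Q's equation naturally yields 3: S ∈ {6, 1, 3}. In that subpopulation H = 18, 3, 9, mean 10.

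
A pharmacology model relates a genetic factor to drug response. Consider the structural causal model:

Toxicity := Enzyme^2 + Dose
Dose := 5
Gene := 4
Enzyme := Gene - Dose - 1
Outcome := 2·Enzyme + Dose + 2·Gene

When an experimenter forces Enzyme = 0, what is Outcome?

13

do(Enzyme=0) replaces the equation Enzyme := Gene - Dose - 1 with the constant Enzyme = 0.
Outcome = 2·Enzyme + Dose + 2·Gene  [with Enzyme=0, Dose=5, Gene=4]  = 13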